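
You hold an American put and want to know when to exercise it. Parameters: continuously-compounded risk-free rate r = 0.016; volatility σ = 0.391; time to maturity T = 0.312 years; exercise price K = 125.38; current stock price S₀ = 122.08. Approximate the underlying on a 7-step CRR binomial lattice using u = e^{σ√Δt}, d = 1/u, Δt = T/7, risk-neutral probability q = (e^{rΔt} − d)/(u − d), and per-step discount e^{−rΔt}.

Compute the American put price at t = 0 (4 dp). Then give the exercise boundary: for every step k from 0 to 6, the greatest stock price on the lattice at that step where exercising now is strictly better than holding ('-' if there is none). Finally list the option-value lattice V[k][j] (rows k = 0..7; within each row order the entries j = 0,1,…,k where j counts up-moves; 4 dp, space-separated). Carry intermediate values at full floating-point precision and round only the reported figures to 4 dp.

Δt=0.04457  u=1.08605  d=0.92077  q=0.48369  discount=0.99929
step 7 (expiry): payoffs max(K−S,0) = 56.8794 44.5831 30.0797 12.9727 0.0000 0.0000 0.0000 0.0000
step 6: (k=6,j=0): S=74.3951, (K−S)⁺=50.9849, hold=50.8955 ⇒ V=50.9849 exercise | (k=6,j=1): S=87.7495, (K−S)⁺=37.6305, hold=37.5412 ⇒ V=37.6305 exercise | (k=6,j=2): S=103.5010, (K−S)⁺=21.8790, hold=21.7896 ⇒ V=21.8790 exercise | (k=6,j=3): S=122.0800, (K−S)⁺=3.3000, hold=6.6931 ⇒ V=6.6931 continue | (k=6,j=4): S=143.9941, (K−S)⁺=0.0000, hold=0.0000 ⇒ V=0.0000 continue | (k=6,j=5): S=169.8418, (K−S)⁺=0.0000, hold=0.0000 ⇒ V=0.0000 continue | (k=6,j=6): S=200.3294, (K−S)⁺=0.0000, hold=0.0000 ⇒ V=0.0000 continue  boundary S*=103.5010
step 5: (k=5,j=0): S=80.7969, (K−S)⁺=44.5831, hold=44.4938 ⇒ V=44.5831 exercise | (k=5,j=1): S=95.3003, (K−S)⁺=30.0797, hold=29.9903 ⇒ V=30.0797 exercise | (k=5,j=2): S=112.4073, (K−S)⁺=12.9727, hold=14.5234 ⇒ V=14.5234 continue | (k=5,j=3): S=132.5850, (K−S)⁺=0.0000, hold=3.4533 ⇒ V=3.4533 continue | (k=5,j=4): S=156.3848, (K−S)⁺=0.0000, hold=0.0000 ⇒ V=0.0000 continue | (k=5,j=5): S=184.4568, (K−S)⁺=0.0000, hold=0.0000 ⇒ V=0.0000 continue  boundary S*=95.3003
step 4: (k=4,j=0): S=87.7495, (K−S)⁺=37.6305, hold=37.5412 ⇒ V=37.6305 exercise | (k=4,j=1): S=103.5010, (K−S)⁺=21.8790, hold=22.5391 ⇒ V=22.5391 continue | (k=4,j=2): S=122.0800, (K−S)⁺=3.3000, hold=9.1623 ⇒ V=9.1623 continue | (k=4,j=3): S=143.9941, (K−S)⁺=0.0000, hold=1.7817 ⇒ V=1.7817 continue | (k=4,j=4): S=169.8418, (K−S)⁺=0.0000, hold=0.0000 ⇒ V=0.0000 continue  boundary S*=87.7495
step 3: (k=3,j=0): S=95.3003, (K−S)⁺=30.0797, hold=30.3093 ⇒ V=30.3093 continue | (k=3,j=1): S=112.4073, (K−S)⁺=12.9727, hold=16.0574 ⇒ V=16.0574 continue | (k=3,j=2): S=132.5850, (K−S)⁺=0.0000, hold=5.5884 ⇒ V=5.5884 continue | (k=3,j=3): S=156.3848, (K−S)⁺=0.0000, hold=0.9192 ⇒ V=0.9192 continue  boundary S*=-
step 2: (k=2,j=0): S=103.5010, (K−S)⁺=21.8790, hold=23.3991 ⇒ V=23.3991 continue | (k=2,j=1): S=122.0800, (K−S)⁺=3.3000, hold=10.9858 ⇒ V=10.9858 continue | (k=2,j=2): S=143.9941, (K−S)⁺=0.0000, hold=3.3276 ⇒ V=3.3276 continue  boundary S*=-
step 1: (k=1,j=0): S=112.4073, (K−S)⁺=12.9727, hold=17.3825 ⇒ V=17.3825 continue | (k=1,j=1): S=132.5850, (K−S)⁺=0.0000, hold=7.2764 ⇒ V=7.2764 continue  boundary S*=-
step 0: (k=0,j=0): S=122.0800, (K−S)⁺=3.3000, hold=12.4854 ⇒ V=12.4854 continue  boundary S*=-

price = 12.4854
boundary = - - - - 87.7495 95.3003 103.5010
tree:
12.4854
17.3825 7.2764
23.3991 10.9858 3.3276
30.3093 16.0574 5.5884 0.9192
37.6305 22.5391 9.1623 1.7817 0.0000
44.5831 30.0797 14.5234 3.4533 0.0000 0.0000
50.9849 37.6305 21.8790 6.6931 0.0000 0.0000 0.0000
56.8794 44.5831 30.0797 12.9727 0.0000 0.0000 0.0000 0.0000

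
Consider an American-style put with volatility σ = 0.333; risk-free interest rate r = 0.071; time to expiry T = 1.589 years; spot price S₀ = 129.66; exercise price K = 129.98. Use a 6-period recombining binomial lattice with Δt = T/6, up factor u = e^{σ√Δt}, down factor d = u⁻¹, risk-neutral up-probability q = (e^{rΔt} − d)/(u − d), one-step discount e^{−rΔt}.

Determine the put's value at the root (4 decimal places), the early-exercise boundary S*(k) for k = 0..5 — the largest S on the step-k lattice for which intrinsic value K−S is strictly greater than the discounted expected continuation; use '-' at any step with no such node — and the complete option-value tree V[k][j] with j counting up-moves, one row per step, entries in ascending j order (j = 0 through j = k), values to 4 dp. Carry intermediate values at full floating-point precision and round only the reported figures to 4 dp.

Δt=0.26483, u=1.18693, d=0.84251, q=0.51237, disc=e^(-rΔt)=0.98137
k=6 terminal: V=max(K-S,0) → 83.6075 64.6506 37.9441 0.3200 0.0000 0.0000 0.0000
k=5: j=0 S=55.0408 intr=74.9392 cont=72.5180 V=74.9392[EX]; j=1 S=77.5413 intr=52.4387 cont=50.0175 V=52.4387[EX]; j=2 S=109.2400 intr=20.7400 cont=18.3188 V=20.7400[EX]; j=3 S=153.8971 intr=0.0000 cont=0.1531 V=0.1531[hold]; j=4 S=216.8098 intr=0.0000 cont=0.0000 V=0.0000[hold]; j=5 S=305.4412 intr=0.0000 cont=0.0000 V=0.0000[hold]  S*(5)=109.2400
k=4: j=0 S=65.3294 intr=64.6506 cont=62.2294 V=64.6506[EX]; j=1 S=92.0359 intr=37.9441 cont=35.5229 V=37.9441[EX]; j=2 S=129.6600 intr=0.3200 cont=10.0020 V=10.0020[hold]; j=3 S=182.6647 intr=0.0000 cont=0.0733 V=0.0733[hold]; j=4 S=257.3376 intr=0.0000 cont=0.0000 V=0.0000[hold]  S*(4)=92.0359
k=3: j=0 S=77.5413 intr=52.4387 cont=50.0175 V=52.4387[EX]; j=1 S=109.2400 intr=20.7400 cont=23.1872 V=23.1872[hold]; j=2 S=153.8971 intr=0.0000 cont=4.8232 V=4.8232[hold]; j=3 S=216.8098 intr=0.0000 cont=0.0351 V=0.0351[hold]  S*(3)=77.5413
k=2: j=0 S=92.0359 intr=37.9441 cont=36.7534 V=37.9441[EX]; j=1 S=129.6600 intr=0.3200 cont=13.5213 V=13.5213[hold]; j=2 S=182.6647 intr=0.0000 cont=2.3258 V=2.3258[hold]  S*(2)=92.0359
k=1: j=0 S=109.2400 intr=20.7400 cont=24.9568 V=24.9568[hold]; j=1 S=153.8971 intr=0.0000 cont=7.6400 V=7.6400[hold]  S*(1)=-
k=0: j=0 S=129.6600 intr=0.3200 cont=15.7845 V=15.7845[hold]  S*(0)=-

price = 15.7845
boundary = - - 92.0359 77.5413 92.0359 109.2400
tree:
15.7845
24.9568 7.6400
37.9441 13.5213 2.3258
52.4387 23.1872 4.8232 0.0351
64.6506 37.9441 10.0020 0.0733 0.0000
74.9392 52.4387 20.7400 0.1531 0.0000 0.0000
83.6075 64.6506 37.9441 0.3200 0.0000 0.0000 0.0000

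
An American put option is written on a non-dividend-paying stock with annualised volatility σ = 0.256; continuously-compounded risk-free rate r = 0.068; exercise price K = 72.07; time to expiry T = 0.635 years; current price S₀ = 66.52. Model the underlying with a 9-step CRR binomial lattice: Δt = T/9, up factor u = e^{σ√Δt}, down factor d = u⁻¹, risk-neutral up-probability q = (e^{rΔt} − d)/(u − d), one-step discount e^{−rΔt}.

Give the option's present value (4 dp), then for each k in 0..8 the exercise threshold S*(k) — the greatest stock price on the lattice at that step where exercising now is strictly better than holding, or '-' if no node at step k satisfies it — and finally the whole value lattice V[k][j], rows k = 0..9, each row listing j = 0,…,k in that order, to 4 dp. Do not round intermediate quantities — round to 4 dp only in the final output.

params: Δt=0.07056 u=1.07036 d=0.93426 q=0.51834 e^(-rΔt)=0.99521
t_9 payoffs: 35.9983 30.7434 24.7229 17.8254 9.9230 0.8693 0.0000 0.0000 0.0000 0.0000
t_8: node(8,0) S=38.6098 payoff=33.4602 vs cont=33.1152 → 33.4602 [stop]  node(8,1) S=44.2345 payoff=27.8355 vs cont=27.4905 → 27.8355 [stop]  node(8,2) S=50.6787 payoff=21.3913 vs cont=21.0464 → 21.3913 [stop]  node(8,3) S=58.0616 payoff=14.0084 vs cont=13.6635 → 14.0084 [stop]  node(8,4) S=66.5200 payoff=5.5500 vs cont=5.2051 → 5.5500 [stop]  node(8,5) S=76.2107 payoff=0.0000 vs cont=0.4167 → 0.4167 [wait]  node(8,6) S=87.3131 payoff=0.0000 vs cont=0.0000 → 0.0000 [wait]  node(8,7) S=100.0329 payoff=0.0000 vs cont=0.0000 → 0.0000 [wait]  node(8,8) S=114.6058 payoff=0.0000 vs cont=0.0000 → 0.0000 [wait]  ⇒ S*(8)=66.5200
t_7: node(7,0) S=41.3266 payoff=30.7434 vs cont=30.3985 → 30.7434 [stop]  node(7,1) S=47.3471 payoff=24.7229 vs cont=24.3780 → 24.7229 [stop]  node(7,2) S=54.2446 payoff=17.8254 vs cont=17.4804 → 17.8254 [stop]  node(7,3) S=62.1470 payoff=9.9230 vs cont=9.5780 → 9.9230 [stop]  node(7,4) S=71.2007 payoff=0.8693 vs cont=2.8754 → 2.8754 [wait]  node(7,5) S=81.5732 payoff=0.0000 vs cont=0.1998 → 0.1998 [wait]  node(7,6) S=93.4569 payoff=0.0000 vs cont=0.0000 → 0.0000 [wait]  node(7,7) S=107.0717 payoff=0.0000 vs cont=0.0000 → 0.0000 [wait]  ⇒ S*(7)=62.1470
t_6: node(6,0) S=44.2345 payoff=27.8355 vs cont=27.4905 → 27.8355 [stop]  node(6,1) S=50.6787 payoff=21.3913 vs cont=21.0464 → 21.3913 [stop]  node(6,2) S=58.0616 payoff=14.0084 vs cont=13.6635 → 14.0084 [stop]  node(6,3) S=66.5200 payoff=5.5500 vs cont=6.2399 → 6.2399 [wait]  node(6,4) S=76.2107 payoff=0.0000 vs cont=1.4814 → 1.4814 [wait]  node(6,5) S=87.3131 payoff=0.0000 vs cont=0.0958 → 0.0958 [wait]  node(6,6) S=100.0329 payoff=0.0000 vs cont=0.0000 → 0.0000 [wait]  ⇒ S*(6)=58.0616
t_5: node(5,0) S=47.3471 payoff=24.7229 vs cont=24.3780 → 24.7229 [stop]  node(5,1) S=54.2446 payoff=17.8254 vs cont=17.4804 → 17.8254 [stop]  node(5,2) S=62.1470 payoff=9.9230 vs cont=9.9339 → 9.9339 [wait]  node(5,3) S=71.2007 payoff=0.8693 vs cont=3.7553 → 3.7553 [wait]  node(5,4) S=81.5732 payoff=0.0000 vs cont=0.7595 → 0.7595 [wait]  node(5,5) S=93.4569 payoff=0.0000 vs cont=0.0459 → 0.0459 [wait]  ⇒ S*(5)=54.2446
t_4: node(4,0) S=50.6787 payoff=21.3913 vs cont=21.0464 → 21.3913 [stop]  node(4,1) S=58.0616 payoff=14.0084 vs cont=13.6691 → 14.0084 [stop]  node(4,2) S=66.5200 payoff=5.5500 vs cont=6.6990 → 6.6990 [wait]  node(4,3) S=76.2107 payoff=0.0000 vs cont=2.1919 → 2.1919 [wait]  node(4,4) S=87.3131 payoff=0.0000 vs cont=0.3877 → 0.3877 [wait]  ⇒ S*(4)=58.0616
t_3: node(3,0) S=54.2446 payoff=17.8254 vs cont=17.4804 → 17.8254 [stop]  node(3,1) S=62.1470 payoff=9.9230 vs cont=10.1708 → 10.1708 [wait]  node(3,2) S=71.2007 payoff=0.8693 vs cont=4.3419 → 4.3419 [wait]  node(3,3) S=81.5732 payoff=0.0000 vs cont=1.2507 → 1.2507 [wait]  ⇒ S*(3)=54.2446
t_2: node(2,0) S=58.0616 payoff=14.0084 vs cont=13.7913 → 14.0084 [stop]  node(2,1) S=66.5200 payoff=5.5500 vs cont=7.1152 → 7.1152 [wait]  node(2,2) S=76.2107 payoff=0.0000 vs cont=2.7265 → 2.7265 [wait]  ⇒ S*(2)=58.0616
t_1: node(1,0) S=62.1470 payoff=9.9230 vs cont=10.3854 → 10.3854 [wait]  node(1,1) S=71.2007 payoff=0.8693 vs cont=4.8172 → 4.8172 [wait]  ⇒ S*(1)=-
t_0: node(0,0) S=66.5200 payoff=5.5500 vs cont=7.4633 → 7.4633 [wait]  ⇒ S*(0)=-

price = 7.4633
boundary = - - 58.0616 54.2446 58.0616 54.2446 58.0616 62.1470 66.5200
tree:
7.4633
10.3854 4.8172
14.0084 7.1152 2.7265
17.8254 10.1708 4.3419 1.2507
21.3913 14.0084 6.6990 2.1919 0.3877
24.7229 17.8254 9.9339 3.7553 0.7595 0.0459
27.8355 21.3913 14.0084 6.2399 1.4814 0.0958 0.0000
30.7434 24.7229 17.8254 9.9230 2.8754 0.1998 0.0000 0.0000
33.4602 27.8355 21.3913 14.0084 5.5500 0.4167 0.0000 0.0000 0.0000
35.9983 30.7434 24.7229 17.8254 9.9230 0.8693 0.0000 0.0000 0.0000 0.0000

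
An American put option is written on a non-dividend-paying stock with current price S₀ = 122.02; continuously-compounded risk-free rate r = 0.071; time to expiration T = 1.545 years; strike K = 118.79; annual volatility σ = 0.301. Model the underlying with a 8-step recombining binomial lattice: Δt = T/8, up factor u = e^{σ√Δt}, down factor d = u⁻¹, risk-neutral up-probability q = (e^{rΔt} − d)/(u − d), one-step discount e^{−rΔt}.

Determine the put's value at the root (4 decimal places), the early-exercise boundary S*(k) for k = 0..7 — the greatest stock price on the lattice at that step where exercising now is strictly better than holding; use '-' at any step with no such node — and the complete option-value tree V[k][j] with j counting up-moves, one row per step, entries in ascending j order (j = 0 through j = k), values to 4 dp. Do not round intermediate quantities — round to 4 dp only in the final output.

params: Δt=0.19312 u=1.14142 d=0.87610 q=0.51901 e^(-rΔt)=0.98638
t_8 payoffs: 76.4401 63.6144 46.9045 25.1338 0.0000 0.0000 0.0000 0.0000 0.0000
t_7: node(7,0) S=48.3392 payoff=70.4508 vs cont=68.8331 → 70.4508 [stop]  node(7,1) S=62.9788 payoff=55.8112 vs cont=54.1935 → 55.8112 [stop]  node(7,2) S=82.0520 payoff=36.7380 vs cont=35.1203 → 36.7380 [stop]  node(7,3) S=106.9015 payoff=11.8885 vs cont=11.9244 → 11.9244 [wait]  node(7,4) S=139.2767 payoff=0.0000 vs cont=0.0000 → 0.0000 [wait]  node(7,5) S=181.4567 payoff=0.0000 vs cont=0.0000 → 0.0000 [wait]  node(7,6) S=236.4111 payoff=0.0000 vs cont=0.0000 → 0.0000 [wait]  node(7,7) S=308.0084 payoff=0.0000 vs cont=0.0000 → 0.0000 [wait]  ⇒ S*(7)=82.0520
t_6: node(6,0) S=55.1756 payoff=63.6144 vs cont=61.9967 → 63.6144 [stop]  node(6,1) S=71.8855 payoff=46.9045 vs cont=45.2867 → 46.9045 [stop]  node(6,2) S=93.6562 payoff=25.1338 vs cont=23.5345 → 25.1338 [stop]  node(6,3) S=122.0200 payoff=0.0000 vs cont=5.6574 → 5.6574 [wait]  node(6,4) S=158.9739 payoff=0.0000 vs cont=0.0000 → 0.0000 [wait]  node(6,5) S=207.1192 payoff=0.0000 vs cont=0.0000 → 0.0000 [wait]  node(6,6) S=269.8455 payoff=0.0000 vs cont=0.0000 → 0.0000 [wait]  ⇒ S*(6)=93.6562
t_5: node(5,0) S=62.9788 payoff=55.8112 vs cont=54.1935 → 55.8112 [stop]  node(5,1) S=82.0520 payoff=36.7380 vs cont=35.1203 → 36.7380 [stop]  node(5,2) S=106.9015 payoff=11.8885 vs cont=14.8207 → 14.8207 [wait]  node(5,3) S=139.2767 payoff=0.0000 vs cont=2.6841 → 2.6841 [wait]  node(5,4) S=181.4567 payoff=0.0000 vs cont=0.0000 → 0.0000 [wait]  node(5,5) S=236.4111 payoff=0.0000 vs cont=0.0000 → 0.0000 [wait]  ⇒ S*(5)=82.0520
t_4: node(4,0) S=71.8855 payoff=46.9045 vs cont=45.2867 → 46.9045 [stop]  node(4,1) S=93.6562 payoff=25.1338 vs cont=25.0172 → 25.1338 [stop]  node(4,2) S=122.0200 payoff=0.0000 vs cont=8.4055 → 8.4055 [wait]  node(4,3) S=158.9739 payoff=0.0000 vs cont=1.2734 → 1.2734 [wait]  node(4,4) S=207.1192 payoff=0.0000 vs cont=0.0000 → 0.0000 [wait]  ⇒ S*(4)=93.6562
t_3: node(3,0) S=82.0520 payoff=36.7380 vs cont=35.1203 → 36.7380 [stop]  node(3,1) S=106.9015 payoff=11.8885 vs cont=16.2276 → 16.2276 [wait]  node(3,2) S=139.2767 payoff=0.0000 vs cont=4.6398 → 4.6398 [wait]  node(3,3) S=181.4567 payoff=0.0000 vs cont=0.6042 → 0.6042 [wait]  ⇒ S*(3)=82.0520
t_2: node(2,0) S=93.6562 payoff=25.1338 vs cont=25.7375 → 25.7375 [wait]  node(2,1) S=122.0200 payoff=0.0000 vs cont=10.0743 → 10.0743 [wait]  node(2,2) S=158.9739 payoff=0.0000 vs cont=2.5106 → 2.5106 [wait]  ⇒ S*(2)=-
t_1: node(1,0) S=106.9015 payoff=11.8885 vs cont=17.3683 → 17.3683 [wait]  node(1,1) S=139.2767 payoff=0.0000 vs cont=6.0649 → 6.0649 [wait]  ⇒ S*(1)=-
t_0: node(0,0) S=122.0200 payoff=0.0000 vs cont=11.3450 → 11.3450 [wait]  ⇒ S*(0)=-

price = 11.3450
boundary = - - - 82.0520 93.6562 82.0520 93.6562 82.0520
tree:
11.3450
17.3683 6.0649
25.7375 10.0743 2.5106
36.7380 16.2276 4.6398 0.6042
46.9045 25.1338 8.4055 1.2734 0.0000
55.8112 36.7380 14.8207 2.6841 0.0000 0.0000
63.6144 46.9045 25.1338 5.6574 0.0000 0.0000 0.0000
70.4508 55.8112 36.7380 11.9244 0.0000 0.0000 0.0000 0.0000
76.4401 63.6144 46.9045 25.1338 0.0000 0.0000 0.0000 0.0000 0.0000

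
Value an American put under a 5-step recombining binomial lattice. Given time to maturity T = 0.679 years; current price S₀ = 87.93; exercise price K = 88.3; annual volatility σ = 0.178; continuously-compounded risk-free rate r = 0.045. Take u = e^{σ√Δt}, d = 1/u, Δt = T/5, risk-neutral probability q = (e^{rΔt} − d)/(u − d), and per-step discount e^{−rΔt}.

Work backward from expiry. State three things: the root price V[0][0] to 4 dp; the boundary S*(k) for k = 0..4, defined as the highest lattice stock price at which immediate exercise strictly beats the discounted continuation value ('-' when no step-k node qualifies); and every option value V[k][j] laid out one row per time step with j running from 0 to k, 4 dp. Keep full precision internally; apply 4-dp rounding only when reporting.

price = 4.4772
boundary = - - 77.1191 72.2228 77.1191
tree:
4.4772
7.2248 2.0952
11.1809 3.8043 0.6056
16.0772 6.6844 1.2973 0.0000
20.6626 11.1809 2.7789 0.0000 0.0000
24.9569 16.0772 5.9527 0.0000 0.0000 0.0000

Δt=0.13580, u=1.06779, d=0.93651, q=0.53030, disc=e^(-rΔt)=0.99391
k=5 terminal: V=max(K-S,0) → 24.9569 16.0772 5.9527 0.0000 0.0000 0.0000
k=4: j=0 S=67.6374 intr=20.6626 cont=20.1246 V=20.6626[EX]; j=1 S=77.1191 intr=11.1809 cont=10.6429 V=11.1809[EX]; j=2 S=87.9300 intr=0.3700 cont=2.7789 V=2.7789[hold]; j=3 S=100.2564 intr=0.0000 cont=0.0000 V=0.0000[hold]; j=4 S=114.3107 intr=0.0000 cont=0.0000 V=0.0000[hold]  S*(4)=77.1191
k=3: j=0 S=72.2228 intr=16.0772 cont=15.5392 V=16.0772[EX]; j=1 S=82.3473 intr=5.9527 cont=6.6844 V=6.6844[hold]; j=2 S=93.8911 intr=0.0000 cont=1.2973 V=1.2973[hold]; j=3 S=107.0532 intr=0.0000 cont=0.0000 V=0.0000[hold]  S*(3)=72.2228
k=2: j=0 S=77.1191 intr=11.1809 cont=11.0286 V=11.1809[EX]; j=1 S=87.9300 intr=0.3700 cont=3.8043 V=3.8043[hold]; j=2 S=100.2564 intr=0.0000 cont=0.6056 V=0.6056[hold]  S*(2)=77.1191
k=1: j=0 S=82.3473 intr=5.9527 cont=7.2248 V=7.2248[hold]; j=1 S=93.8911 intr=0.0000 cont=2.0952 V=2.0952[hold]  S*(1)=-
k=0: j=0 S=87.9300 intr=0.3700 cont=4.4772 V=4.4772[hold]  S*(0)=-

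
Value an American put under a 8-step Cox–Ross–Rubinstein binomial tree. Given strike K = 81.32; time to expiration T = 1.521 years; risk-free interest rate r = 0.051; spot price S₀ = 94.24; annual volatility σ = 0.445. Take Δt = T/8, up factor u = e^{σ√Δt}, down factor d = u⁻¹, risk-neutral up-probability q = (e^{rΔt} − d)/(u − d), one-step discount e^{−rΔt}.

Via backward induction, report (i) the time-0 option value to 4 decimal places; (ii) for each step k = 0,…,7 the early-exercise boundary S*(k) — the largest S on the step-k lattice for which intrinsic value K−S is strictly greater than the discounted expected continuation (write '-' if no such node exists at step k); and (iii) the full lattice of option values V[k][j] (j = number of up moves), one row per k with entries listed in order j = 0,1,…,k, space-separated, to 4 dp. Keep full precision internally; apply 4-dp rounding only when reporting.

params: Δt=0.19012 u=1.21414 d=0.82363 q=0.47659 e^(-rΔt)=0.99035
t_8 payoffs: 61.3633 51.9011 37.9527 17.3909 0.0000 0.0000 0.0000 0.0000 0.0000
t_7: node(7,0) S=24.2302 payoff=57.0898 vs cont=56.3051 → 57.0898 [stop]  node(7,1) S=35.7186 payoff=45.6014 vs cont=44.8167 → 45.6014 [stop]  node(7,2) S=52.6539 payoff=28.6661 vs cont=27.8814 → 28.6661 [stop]  node(7,3) S=77.6188 payoff=3.7012 vs cont=9.0147 → 9.0147 [wait]  node(7,4) S=114.4204 payoff=0.0000 vs cont=0.0000 → 0.0000 [wait]  node(7,5) S=168.6708 payoff=0.0000 vs cont=0.0000 → 0.0000 [wait]  node(7,6) S=248.6431 payoff=0.0000 vs cont=0.0000 → 0.0000 [wait]  node(7,7) S=366.5329 payoff=0.0000 vs cont=0.0000 → 0.0000 [wait]  ⇒ S*(7)=52.6539
t_6: node(6,0) S=29.4189 payoff=51.9011 vs cont=51.1164 → 51.9011 [stop]  node(6,1) S=43.3673 payoff=37.9527 vs cont=37.1680 → 37.9527 [stop]  node(6,2) S=63.9291 payoff=17.3909 vs cont=19.1141 → 19.1141 [wait]  node(6,3) S=94.2400 payoff=0.0000 vs cont=4.6728 → 4.6728 [wait]  node(6,4) S=138.9222 payoff=0.0000 vs cont=0.0000 → 0.0000 [wait]  node(6,5) S=204.7898 payoff=0.0000 vs cont=0.0000 → 0.0000 [wait]  node(6,6) S=301.8872 payoff=0.0000 vs cont=0.0000 → 0.0000 [wait]  ⇒ S*(6)=43.3673
t_5: node(5,0) S=35.7186 payoff=45.6014 vs cont=44.8167 → 45.6014 [stop]  node(5,1) S=52.6539 payoff=28.6661 vs cont=28.6948 → 28.6948 [wait]  node(5,2) S=77.6188 payoff=3.7012 vs cont=12.1134 → 12.1134 [wait]  node(5,3) S=114.4204 payoff=0.0000 vs cont=2.4222 → 2.4222 [wait]  node(5,4) S=168.6708 payoff=0.0000 vs cont=0.0000 → 0.0000 [wait]  node(5,5) S=248.6431 payoff=0.0000 vs cont=0.0000 → 0.0000 [wait]  ⇒ S*(5)=35.7186
t_4: node(4,0) S=43.3673 payoff=37.9527 vs cont=37.1815 → 37.9527 [stop]  node(4,1) S=63.9291 payoff=17.3909 vs cont=20.5916 → 20.5916 [wait]  node(4,2) S=94.2400 payoff=0.0000 vs cont=7.4223 → 7.4223 [wait]  node(4,3) S=138.9222 payoff=0.0000 vs cont=1.2555 → 1.2555 [wait]  node(4,4) S=204.7898 payoff=0.0000 vs cont=0.0000 → 0.0000 [wait]  ⇒ S*(4)=43.3673
t_3: node(3,0) S=52.6539 payoff=28.6661 vs cont=29.3921 → 29.3921 [wait]  node(3,1) S=77.6188 payoff=3.7012 vs cont=14.1771 → 14.1771 [wait]  node(3,2) S=114.4204 payoff=0.0000 vs cont=4.4400 → 4.4400 [wait]  node(3,3) S=168.6708 payoff=0.0000 vs cont=0.6508 → 0.6508 [wait]  ⇒ S*(3)=-
t_2: node(2,0) S=63.9291 payoff=17.3909 vs cont=21.9271 → 21.9271 [wait]  node(2,1) S=94.2400 payoff=0.0000 vs cont=9.4444 → 9.4444 [wait]  node(2,2) S=138.9222 payoff=0.0000 vs cont=2.6087 → 2.6087 [wait]  ⇒ S*(2)=-
t_1: node(1,0) S=77.6188 payoff=3.7012 vs cont=15.8237 → 15.8237 [wait]  node(1,1) S=114.4204 payoff=0.0000 vs cont=6.1269 → 6.1269 [wait]  ⇒ S*(1)=-
t_0: node(0,0) S=94.2400 payoff=0.0000 vs cont=11.0942 → 11.0942 [wait]  ⇒ S*(0)=-

price = 11.0942
boundary = - - - - 43.3673 35.7186 43.3673 52.6539
tree:
11.0942
15.8237 6.1269
21.9271 9.4444 2.6087
29.3921 14.1771 4.4400 0.6508
37.9527 20.5916 7.4223 1.2555 0.0000
45.6014 28.6948 12.1134 2.4222 0.0000 0.0000
51.9011 37.9527 19.1141 4.6728 0.0000 0.0000 0.0000
57.0898 45.6014 28.6661 9.0147 0.0000 0.0000 0.0000 0.0000
61.3633 51.9011 37.9527 17.3909 0.0000 0.0000 0.0000 0.0000 0.0000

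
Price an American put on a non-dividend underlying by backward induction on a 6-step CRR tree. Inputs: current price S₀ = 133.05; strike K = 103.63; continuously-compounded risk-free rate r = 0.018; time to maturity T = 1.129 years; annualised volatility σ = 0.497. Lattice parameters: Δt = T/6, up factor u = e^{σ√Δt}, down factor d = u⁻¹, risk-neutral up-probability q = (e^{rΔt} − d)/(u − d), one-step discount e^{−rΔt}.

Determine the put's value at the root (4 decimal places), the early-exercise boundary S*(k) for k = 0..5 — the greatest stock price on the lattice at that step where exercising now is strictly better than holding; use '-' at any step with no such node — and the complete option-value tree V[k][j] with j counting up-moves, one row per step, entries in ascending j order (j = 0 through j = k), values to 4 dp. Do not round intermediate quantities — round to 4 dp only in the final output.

price = 12.6242
boundary = - - - - 56.1691 69.6830
tree:
12.6242
18.4641 5.6986
26.2668 9.2226 1.5051
36.0936 14.6506 2.7666 0.0000
47.4609 22.6989 5.0854 0.0000 0.0000
58.3540 33.9470 9.3475 0.0000 0.0000 0.0000
67.1345 47.4609 17.1818 0.0000 0.0000 0.0000 0.0000

params: Δt=0.18817 u=1.24059 d=0.80607 q=0.45412 e^(-rΔt)=0.99662
t_6 payoffs: 67.1345 47.4609 17.1818 0.0000 0.0000 0.0000 0.0000
t_5: node(5,0) S=45.2760 payoff=58.3540 vs cont=58.0036 → 58.3540 [stop]  node(5,1) S=69.6830 payoff=33.9470 vs cont=33.5966 → 33.9470 [stop]  node(5,2) S=107.2471 payoff=0.0000 vs cont=9.3475 → 9.3475 [wait]  node(5,3) S=165.0609 payoff=0.0000 vs cont=0.0000 → 0.0000 [wait]  node(5,4) S=254.0405 payoff=0.0000 vs cont=0.0000 → 0.0000 [wait]  node(5,5) S=390.9864 payoff=0.0000 vs cont=0.0000 → 0.0000 [wait]  ⇒ S*(5)=69.6830
t_4: node(4,0) S=56.1691 payoff=47.4609 vs cont=47.1105 → 47.4609 [stop]  node(4,1) S=86.4482 payoff=17.1818 vs cont=22.6989 → 22.6989 [wait]  node(4,2) S=133.0500 payoff=0.0000 vs cont=5.0854 → 5.0854 [wait]  node(4,3) S=204.7734 payoff=0.0000 vs cont=0.0000 → 0.0000 [wait]  node(4,4) S=315.1609 payoff=0.0000 vs cont=0.0000 → 0.0000 [wait]  ⇒ S*(4)=56.1691
t_3: node(3,0) S=69.6830 payoff=33.9470 vs cont=36.0936 → 36.0936 [wait]  node(3,1) S=107.2471 payoff=0.0000 vs cont=14.6506 → 14.6506 [wait]  node(3,2) S=165.0609 payoff=0.0000 vs cont=2.7666 → 2.7666 [wait]  node(3,3) S=254.0405 payoff=0.0000 vs cont=0.0000 → 0.0000 [wait]  ⇒ S*(3)=-
t_2: node(2,0) S=86.4482 payoff=17.1818 vs cont=26.2668 → 26.2668 [wait]  node(2,1) S=133.0500 payoff=0.0000 vs cont=9.2226 → 9.2226 [wait]  node(2,2) S=204.7734 payoff=0.0000 vs cont=1.5051 → 1.5051 [wait]  ⇒ S*(2)=-
t_1: node(1,0) S=107.2471 payoff=0.0000 vs cont=18.4641 → 18.4641 [wait]  node(1,1) S=165.0609 payoff=0.0000 vs cont=5.6986 → 5.6986 [wait]  ⇒ S*(1)=-
t_0: node(0,0) S=133.0500 payoff=0.0000 vs cont=12.6242 → 12.6242 [wait]  ⇒ S*(0)=-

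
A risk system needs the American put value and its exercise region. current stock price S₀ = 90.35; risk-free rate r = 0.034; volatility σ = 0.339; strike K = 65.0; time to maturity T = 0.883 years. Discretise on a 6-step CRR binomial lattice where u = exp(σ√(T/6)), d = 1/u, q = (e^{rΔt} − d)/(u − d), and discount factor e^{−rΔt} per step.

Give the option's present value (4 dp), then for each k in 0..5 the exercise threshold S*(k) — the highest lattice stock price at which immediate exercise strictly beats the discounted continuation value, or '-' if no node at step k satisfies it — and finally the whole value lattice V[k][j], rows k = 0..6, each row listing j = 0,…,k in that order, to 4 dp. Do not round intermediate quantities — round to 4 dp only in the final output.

price = 1.5698
boundary = - - - - - 47.1555
tree:
1.5698
2.7019 0.3923
4.5622 0.7682 0.0000
7.5070 1.5043 0.0000 0.0000
11.9065 2.9457 0.0000 0.0000 0.0000
17.8445 5.7683 0.0000 0.0000 0.0000 0.0000
23.5950 11.2954 0.0000 0.0000 0.0000 0.0000 0.0000

Δt=0.14717, u=1.13888, d=0.87805, q=0.48677, disc=e^(-rΔt)=0.99501
k=6 terminal: V=max(K-S,0) → 23.5950 11.2954 0.0000 0.0000 0.0000 0.0000 0.0000
k=5: j=0 S=47.1555 intr=17.8445 cont=17.5201 V=17.8445[EX]; j=1 S=61.1632 intr=3.8368 cont=5.7683 V=5.7683[hold]; j=2 S=79.3321 intr=0.0000 cont=0.0000 V=0.0000[hold]; j=3 S=102.8981 intr=0.0000 cont=0.0000 V=0.0000[hold]; j=4 S=133.4645 intr=0.0000 cont=0.0000 V=0.0000[hold]; j=5 S=173.1108 intr=0.0000 cont=0.0000 V=0.0000[hold]  S*(5)=47.1555
k=4: j=0 S=53.7046 intr=11.2954 cont=11.9065 V=11.9065[hold]; j=1 S=69.6578 intr=0.0000 cont=2.9457 V=2.9457[hold]; j=2 S=90.3500 intr=0.0000 cont=0.0000 V=0.0000[hold]; j=3 S=117.1889 intr=0.0000 cont=0.0000 V=0.0000[hold]; j=4 S=152.0005 intr=0.0000 cont=0.0000 V=0.0000[hold]  S*(4)=-
k=3: j=0 S=61.1632 intr=3.8368 cont=7.5070 V=7.5070[hold]; j=1 S=79.3321 intr=0.0000 cont=1.5043 V=1.5043[hold]; j=2 S=102.8981 intr=0.0000 cont=0.0000 V=0.0000[hold]; j=3 S=133.4645 intr=0.0000 cont=0.0000 V=0.0000[hold]  S*(3)=-
k=2: j=0 S=69.6578 intr=0.0000 cont=4.5622 V=4.5622[hold]; j=1 S=90.3500 intr=0.0000 cont=0.7682 V=0.7682[hold]; j=2 S=117.1889 intr=0.0000 cont=0.0000 V=0.0000[hold]  S*(2)=-
k=1: j=0 S=79.3321 intr=0.0000 cont=2.7019 V=2.7019[hold]; j=1 S=102.8981 intr=0.0000 cont=0.3923 V=0.3923[hold]  S*(1)=-
k=0: j=0 S=90.3500 intr=0.0000 cont=1.5698 V=1.5698[hold]  S*(0)=-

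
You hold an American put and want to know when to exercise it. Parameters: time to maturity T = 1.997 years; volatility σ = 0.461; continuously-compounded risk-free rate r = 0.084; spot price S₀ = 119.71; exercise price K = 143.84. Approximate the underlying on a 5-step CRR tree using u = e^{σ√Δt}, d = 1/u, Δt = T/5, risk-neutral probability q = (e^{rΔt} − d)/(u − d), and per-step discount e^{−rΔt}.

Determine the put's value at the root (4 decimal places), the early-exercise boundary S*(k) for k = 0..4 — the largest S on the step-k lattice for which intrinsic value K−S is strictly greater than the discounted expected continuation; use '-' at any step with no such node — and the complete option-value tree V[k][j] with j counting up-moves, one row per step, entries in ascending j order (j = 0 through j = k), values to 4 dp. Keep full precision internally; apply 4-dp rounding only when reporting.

price = 36.3373
boundary = - 89.4544 66.8456 89.4544 66.8456
tree:
36.3373
54.3856 19.7580
76.9944 33.3843 6.7013
93.8890 54.3856 13.4669 0.0000
106.5137 76.9944 27.0630 0.0000 0.0000
115.9476 93.8890 54.3856 0.0000 0.0000 0.0000

params: Δt=0.39940 u=1.33822 d=0.74726 q=0.48541 e^(-rΔt)=0.96701
t_5 payoffs: 115.9476 93.8890 54.3856 0.0000 0.0000 0.0000
t_4: node(4,0) S=37.3263 payoff=106.5137 vs cont=101.7679 → 106.5137 [stop]  node(4,1) S=66.8456 payoff=76.9944 vs cont=72.2487 → 76.9944 [stop]  node(4,2) S=119.7100 payoff=24.1300 vs cont=27.0630 → 27.0630 [wait]  node(4,3) S=214.3818 payoff=0.0000 vs cont=0.0000 → 0.0000 [wait]  node(4,4) S=383.9242 payoff=0.0000 vs cont=0.0000 → 0.0000 [wait]  ⇒ S*(4)=66.8456
t_3: node(3,0) S=49.9510 payoff=93.8890 vs cont=89.1433 → 93.8890 [stop]  node(3,1) S=89.4544 payoff=54.3856 vs cont=51.0166 → 54.3856 [stop]  node(3,2) S=160.1988 payoff=0.0000 vs cont=13.4669 → 13.4669 [wait]  node(3,3) S=286.8909 payoff=0.0000 vs cont=0.0000 → 0.0000 [wait]  ⇒ S*(3)=89.4544
t_2: node(2,0) S=66.8456 payoff=76.9944 vs cont=72.2487 → 76.9944 [stop]  node(2,1) S=119.7100 payoff=24.1300 vs cont=33.3843 → 33.3843 [wait]  node(2,2) S=214.3818 payoff=0.0000 vs cont=6.7013 → 6.7013 [wait]  ⇒ S*(2)=66.8456
t_1: node(1,0) S=89.4544 payoff=54.3856 vs cont=53.9838 → 54.3856 [stop]  node(1,1) S=160.1988 payoff=0.0000 vs cont=19.7580 → 19.7580 [wait]  ⇒ S*(1)=89.4544
t_0: node(0,0) S=119.7100 payoff=24.1300 vs cont=36.3373 → 36.3373 [wait]  ⇒ S*(0)=-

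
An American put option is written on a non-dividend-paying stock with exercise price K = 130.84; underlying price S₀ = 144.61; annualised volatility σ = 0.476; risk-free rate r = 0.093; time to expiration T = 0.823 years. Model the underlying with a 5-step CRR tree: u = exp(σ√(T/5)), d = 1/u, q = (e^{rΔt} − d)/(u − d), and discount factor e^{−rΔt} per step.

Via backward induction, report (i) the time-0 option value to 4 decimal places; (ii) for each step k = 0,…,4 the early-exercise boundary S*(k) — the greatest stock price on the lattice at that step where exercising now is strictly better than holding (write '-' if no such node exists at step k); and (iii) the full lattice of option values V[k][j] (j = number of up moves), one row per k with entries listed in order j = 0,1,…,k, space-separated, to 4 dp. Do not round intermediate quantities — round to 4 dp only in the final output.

price = 14.2429
boundary = - - - 81.0193 98.2785
tree:
14.2429
22.4440 6.2072
34.2028 10.9857 1.4595
49.8207 19.1220 2.9147 0.0000
64.0489 32.5615 5.8212 0.0000 0.0000
75.7784 49.8207 11.6257 0.0000 0.0000 0.0000

params: Δt=0.16460 u=1.21303 d=0.82439 q=0.49156 e^(-rΔt)=0.98481
t_5 payoffs: 75.7784 49.8207 11.6257 0.0000 0.0000 0.0000
t_4: node(4,0) S=66.7911 payoff=64.0489 vs cont=62.0613 → 64.0489 [stop]  node(4,1) S=98.2785 payoff=32.5615 vs cont=30.5739 → 32.5615 [stop]  node(4,2) S=144.6100 payoff=0.0000 vs cont=5.8212 → 5.8212 [wait]  node(4,3) S=212.7836 payoff=0.0000 vs cont=0.0000 → 0.0000 [wait]  node(4,4) S=313.0963 payoff=0.0000 vs cont=0.0000 → 0.0000 [wait]  ⇒ S*(4)=98.2785
t_3: node(3,0) S=81.0193 payoff=49.8207 vs cont=47.8331 → 49.8207 [stop]  node(3,1) S=119.2143 payoff=11.6257 vs cont=19.1220 → 19.1220 [wait]  node(3,2) S=175.4156 payoff=0.0000 vs cont=2.9147 → 2.9147 [wait]  node(3,3) S=258.1119 payoff=0.0000 vs cont=0.0000 → 0.0000 [wait]  ⇒ S*(3)=81.0193
t_2: node(2,0) S=98.2785 payoff=32.5615 vs cont=34.2028 → 34.2028 [wait]  node(2,1) S=144.6100 payoff=0.0000 vs cont=10.9857 → 10.9857 [wait]  node(2,2) S=212.7836 payoff=0.0000 vs cont=1.4595 → 1.4595 [wait]  ⇒ S*(2)=-
t_1: node(1,0) S=119.2143 payoff=11.6257 vs cont=22.4440 → 22.4440 [wait]  node(1,1) S=175.4156 payoff=0.0000 vs cont=6.2072 → 6.2072 [wait]  ⇒ S*(1)=-
t_0: node(0,0) S=144.6100 payoff=0.0000 vs cont=14.2429 → 14.2429 [wait]  ⇒ S*(0)=-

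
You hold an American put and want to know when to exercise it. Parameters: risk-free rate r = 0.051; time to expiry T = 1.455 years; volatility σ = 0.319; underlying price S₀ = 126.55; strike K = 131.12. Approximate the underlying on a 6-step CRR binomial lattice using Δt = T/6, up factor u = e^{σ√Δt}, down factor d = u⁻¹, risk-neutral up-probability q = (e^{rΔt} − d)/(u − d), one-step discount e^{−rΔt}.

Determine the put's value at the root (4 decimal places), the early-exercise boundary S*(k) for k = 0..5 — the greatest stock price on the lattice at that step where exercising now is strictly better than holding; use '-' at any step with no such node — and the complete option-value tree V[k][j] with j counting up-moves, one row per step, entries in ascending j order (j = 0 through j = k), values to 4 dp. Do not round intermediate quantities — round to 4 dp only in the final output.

price = 17.9928
boundary = - - 92.4307 78.9938 92.4307 108.1531
tree:
17.9928
26.8900 9.5522
38.6893 15.7717 3.5768
52.1262 25.2493 6.6961 0.5496
63.6097 38.6893 12.4511 1.1135 0.0000
73.4238 52.1262 22.9669 2.2558 0.0000 0.0000
81.8112 63.6097 38.6893 4.5700 0.0000 0.0000 0.0000

params: Δt=0.24250 u=1.17010 d=0.85463 q=0.50025 e^(-rΔt)=0.98771
t_6 payoffs: 81.8112 63.6097 38.6893 4.5700 0.0000 0.0000 0.0000
t_5: node(5,0) S=57.6962 payoff=73.4238 vs cont=71.8122 → 73.4238 [stop]  node(5,1) S=78.9938 payoff=52.1262 vs cont=50.5145 → 52.1262 [stop]  node(5,2) S=108.1531 payoff=22.9669 vs cont=21.3552 → 22.9669 [stop]  node(5,3) S=148.0762 payoff=0.0000 vs cont=2.2558 → 2.2558 [wait]  node(5,4) S=202.7361 payoff=0.0000 vs cont=0.0000 → 0.0000 [wait]  node(5,5) S=277.5730 payoff=0.0000 vs cont=0.0000 → 0.0000 [wait]  ⇒ S*(5)=108.1531
t_4: node(4,0) S=67.5103 payoff=63.6097 vs cont=61.9980 → 63.6097 [stop]  node(4,1) S=92.4307 payoff=38.6893 vs cont=37.0777 → 38.6893 [stop]  node(4,2) S=126.5500 payoff=4.5700 vs cont=12.4511 → 12.4511 [wait]  node(4,3) S=173.2639 payoff=0.0000 vs cont=1.1135 → 1.1135 [wait]  node(4,4) S=237.2216 payoff=0.0000 vs cont=0.0000 → 0.0000 [wait]  ⇒ S*(4)=92.4307
t_3: node(3,0) S=78.9938 payoff=52.1262 vs cont=50.5145 → 52.1262 [stop]  node(3,1) S=108.1531 payoff=22.9669 vs cont=25.2493 → 25.2493 [wait]  node(3,2) S=148.0762 payoff=0.0000 vs cont=6.6961 → 6.6961 [wait]  node(3,3) S=202.7361 payoff=0.0000 vs cont=0.5496 → 0.5496 [wait]  ⇒ S*(3)=78.9938
t_2: node(2,0) S=92.4307 payoff=38.6893 vs cont=38.2055 → 38.6893 [stop]  node(2,1) S=126.5500 payoff=4.5700 vs cont=15.7717 → 15.7717 [wait]  node(2,2) S=173.2639 payoff=0.0000 vs cont=3.5768 → 3.5768 [wait]  ⇒ S*(2)=92.4307
t_1: node(1,0) S=108.1531 payoff=22.9669 vs cont=26.8900 → 26.8900 [wait]  node(1,1) S=148.0762 payoff=0.0000 vs cont=9.5522 → 9.5522 [wait]  ⇒ S*(1)=-
t_0: node(0,0) S=126.5500 payoff=4.5700 vs cont=17.9928 → 17.9928 [wait]  ⇒ S*(0)=-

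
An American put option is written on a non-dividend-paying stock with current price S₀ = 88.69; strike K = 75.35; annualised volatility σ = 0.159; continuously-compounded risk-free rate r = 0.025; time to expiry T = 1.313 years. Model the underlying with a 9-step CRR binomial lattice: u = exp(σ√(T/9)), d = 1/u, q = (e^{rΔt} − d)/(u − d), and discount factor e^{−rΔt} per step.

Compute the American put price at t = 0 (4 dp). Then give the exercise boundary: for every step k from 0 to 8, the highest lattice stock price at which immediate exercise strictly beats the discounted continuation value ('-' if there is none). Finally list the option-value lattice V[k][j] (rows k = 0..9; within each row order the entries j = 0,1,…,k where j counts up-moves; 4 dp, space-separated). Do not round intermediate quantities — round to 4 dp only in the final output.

Δt=0.14589  u=1.06261  d=0.94108  q=0.51489  discount=0.99636
step 9 (expiry): payoffs max(K−S,0) = 24.0048 17.3738 9.8864 1.4321 0.0000 0.0000 0.0000 0.0000 0.0000 0.0000
step 8: (k=8,j=0): S=54.5600, (K−S)⁺=20.7900, hold=20.5157 ⇒ V=20.7900 exercise | (k=8,j=1): S=61.6062, (K−S)⁺=13.7438, hold=13.4695 ⇒ V=13.7438 exercise | (k=8,j=2): S=69.5624, (K−S)⁺=5.7876, hold=5.5133 ⇒ V=5.7876 exercise | (k=8,j=3): S=78.5461, (K−S)⁺=0.0000, hold=0.6922 ⇒ V=0.6922 continue | (k=8,j=4): S=88.6900, (K−S)⁺=0.0000, hold=0.0000 ⇒ V=0.0000 continue | (k=8,j=5): S=100.1439, (K−S)⁺=0.0000, hold=0.0000 ⇒ V=0.0000 continue | (k=8,j=6): S=113.0771, (K−S)⁺=0.0000, hold=0.0000 ⇒ V=0.0000 continue | (k=8,j=7): S=127.6805, (K−S)⁺=0.0000, hold=0.0000 ⇒ V=0.0000 continue | (k=8,j=8): S=144.1699, (K−S)⁺=0.0000, hold=0.0000 ⇒ V=0.0000 continue  boundary S*=69.5624
step 7: (k=7,j=0): S=57.9762, (K−S)⁺=17.3738, hold=17.0995 ⇒ V=17.3738 exercise | (k=7,j=1): S=65.4636, (K−S)⁺=9.8864, hold=9.6121 ⇒ V=9.8864 exercise | (k=7,j=2): S=73.9179, (K−S)⁺=1.4321, hold=3.1525 ⇒ V=3.1525 continue | (k=7,j=3): S=83.4641, (K−S)⁺=0.0000, hold=0.3346 ⇒ V=0.3346 continue | (k=7,j=4): S=94.2431, (K−S)⁺=0.0000, hold=0.0000 ⇒ V=0.0000 continue | (k=7,j=5): S=106.4142, (K−S)⁺=0.0000, hold=0.0000 ⇒ V=0.0000 continue | (k=7,j=6): S=120.1572, (K−S)⁺=0.0000, hold=0.0000 ⇒ V=0.0000 continue | (k=7,j=7): S=135.6750, (K−S)⁺=0.0000, hold=0.0000 ⇒ V=0.0000 continue  boundary S*=65.4636
step 6: (k=6,j=0): S=61.6062, (K−S)⁺=13.7438, hold=13.4695 ⇒ V=13.7438 exercise | (k=6,j=1): S=69.5624, (K−S)⁺=5.7876, hold=6.3959 ⇒ V=6.3959 continue | (k=6,j=2): S=78.5461, (K−S)⁺=0.0000, hold=1.6954 ⇒ V=1.6954 continue | (k=6,j=3): S=88.6900, (K−S)⁺=0.0000, hold=0.1617 ⇒ V=0.1617 continue | (k=6,j=4): S=100.1439, (K−S)⁺=0.0000, hold=0.0000 ⇒ V=0.0000 continue | (k=6,j=5): S=113.0771, (K−S)⁺=0.0000, hold=0.0000 ⇒ V=0.0000 continue | (k=6,j=6): S=127.6805, (K−S)⁺=0.0000, hold=0.0000 ⇒ V=0.0000 continue  boundary S*=61.6062
step 5: (k=5,j=0): S=65.4636, (K−S)⁺=9.8864, hold=9.9242 ⇒ V=9.9242 continue | (k=5,j=1): S=73.9179, (K−S)⁺=1.4321, hold=3.9612 ⇒ V=3.9612 continue | (k=5,j=2): S=83.4641, (K−S)⁺=0.0000, hold=0.9024 ⇒ V=0.9024 continue | (k=5,j=3): S=94.2431, (K−S)⁺=0.0000, hold=0.0782 ⇒ V=0.0782 continue | (k=5,j=4): S=106.4142, (K−S)⁺=0.0000, hold=0.0000 ⇒ V=0.0000 continue | (k=5,j=5): S=120.1572, (K−S)⁺=0.0000, hold=0.0000 ⇒ V=0.0000 continue  boundary S*=-
step 4: (k=4,j=0): S=69.5624, (K−S)⁺=5.7876, hold=6.8290 ⇒ V=6.8290 continue | (k=4,j=1): S=78.5461, (K−S)⁺=0.0000, hold=2.3776 ⇒ V=2.3776 continue | (k=4,j=2): S=88.6900, (K−S)⁺=0.0000, hold=0.4763 ⇒ V=0.4763 continue | (k=4,j=3): S=100.1439, (K−S)⁺=0.0000, hold=0.0378 ⇒ V=0.0378 continue | (k=4,j=4): S=113.0771, (K−S)⁺=0.0000, hold=0.0000 ⇒ V=0.0000 continue  boundary S*=-
step 3: (k=3,j=0): S=73.9179, (K−S)⁺=1.4321, hold=4.5205 ⇒ V=4.5205 continue | (k=3,j=1): S=83.4641, (K−S)⁺=0.0000, hold=1.3935 ⇒ V=1.3935 continue | (k=3,j=2): S=94.2431, (K−S)⁺=0.0000, hold=0.2496 ⇒ V=0.2496 continue | (k=3,j=3): S=106.4142, (K−S)⁺=0.0000, hold=0.0183 ⇒ V=0.0183 continue  boundary S*=-
step 2: (k=2,j=0): S=78.5461, (K−S)⁺=0.0000, hold=2.8999 ⇒ V=2.8999 continue | (k=2,j=1): S=88.6900, (K−S)⁺=0.0000, hold=0.8016 ⇒ V=0.8016 continue | (k=2,j=2): S=100.1439, (K−S)⁺=0.0000, hold=0.1300 ⇒ V=0.1300 continue  boundary S*=-
step 1: (k=1,j=0): S=83.4641, (K−S)⁺=0.0000, hold=1.8129 ⇒ V=1.8129 continue | (k=1,j=1): S=94.2431, (K−S)⁺=0.0000, hold=0.4542 ⇒ V=0.4542 continue  boundary S*=-
step 0: (k=0,j=0): S=88.6900, (K−S)⁺=0.0000, hold=1.1092 ⇒ V=1.1092 continue  boundary S*=-

price = 1.1092
boundary = - - - - - - 61.6062 65.4636 69.5624
tree:
1.1092
1.8129 0.4542
2.8999 0.8016 0.1300
4.5205 1.3935 0.2496 0.0183
6.8290 2.3776 0.4763 0.0378 0.0000
9.9242 3.9612 0.9024 0.0782 0.0000 0.0000
13.7438 6.3959 1.6954 0.1617 0.0000 0.0000 0.0000
17.3738 9.8864 3.1525 0.3346 0.0000 0.0000 0.0000 0.0000
20.7900 13.7438 5.7876 0.6922 0.0000 0.0000 0.0000 0.0000 0.0000
24.0048 17.3738 9.8864 1.4321 0.0000 0.0000 0.0000 0.0000 0.0000 0.0000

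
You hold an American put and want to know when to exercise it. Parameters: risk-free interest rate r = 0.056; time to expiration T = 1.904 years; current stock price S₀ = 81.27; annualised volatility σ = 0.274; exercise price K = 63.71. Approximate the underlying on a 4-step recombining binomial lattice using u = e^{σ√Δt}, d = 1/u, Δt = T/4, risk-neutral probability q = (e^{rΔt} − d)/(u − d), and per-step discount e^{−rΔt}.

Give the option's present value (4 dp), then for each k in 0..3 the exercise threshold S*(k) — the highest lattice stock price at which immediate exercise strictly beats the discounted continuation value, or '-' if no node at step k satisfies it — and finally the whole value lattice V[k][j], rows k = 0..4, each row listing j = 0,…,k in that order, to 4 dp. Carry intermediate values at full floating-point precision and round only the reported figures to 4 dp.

params: Δt=0.47600 u=1.20809 d=0.82775 q=0.52391 e^(-rΔt)=0.97370
t_4 payoffs: 25.5565 8.0258 0.0000 0.0000 0.0000
t_3: node(3,0) S=46.0928 payoff=17.6172 vs cont=15.9414 → 17.6172 [stop]  node(3,1) S=67.2715 payoff=0.0000 vs cont=3.7205 → 3.7205 [wait]  node(3,2) S=98.1814 payoff=0.0000 vs cont=0.0000 → 0.0000 [wait]  node(3,3) S=143.2938 payoff=0.0000 vs cont=0.0000 → 0.0000 [wait]  ⇒ S*(3)=46.0928
t_2: node(2,0) S=55.6842 payoff=8.0258 vs cont=10.0647 → 10.0647 [wait]  node(2,1) S=81.2700 payoff=0.0000 vs cont=1.7247 → 1.7247 [wait]  node(2,2) S=118.6119 payoff=0.0000 vs cont=0.0000 → 0.0000 [wait]  ⇒ S*(2)=-
t_1: node(1,0) S=67.2715 payoff=0.0000 vs cont=5.5455 → 5.5455 [wait]  node(1,1) S=98.1814 payoff=0.0000 vs cont=0.7995 → 0.7995 [wait]  ⇒ S*(1)=-
t_0: node(0,0) S=81.2700 payoff=0.0000 vs cont=2.9786 → 2.9786 [wait]  ⇒ S*(0)=-

price = 2.9786
boundary = - - - 46.0928
tree:
2.9786
5.5455 0.7995
10.0647 1.7247 0.0000
17.6172 3.7205 0.0000 0.0000
25.5565 8.0258 0.0000 0.0000 0.0000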